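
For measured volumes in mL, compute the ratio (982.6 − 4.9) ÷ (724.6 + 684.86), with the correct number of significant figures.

0.6937

982.6 − 4.9 = 977.7, limited to 1 d.p. → 4 s.f.; 724.6 + 684.86 = 1409.46, limited to 1 d.p. → 5 s.f.
Carrying full precision, 977.7 ÷ 1409.46 = 0.693669916138…; keep min(4, 5) = 4 s.f.
Rounded to 4 significant figures: 0.6937.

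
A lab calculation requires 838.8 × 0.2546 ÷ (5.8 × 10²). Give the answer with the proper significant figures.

838.8 × 0.2546 ÷ (5.8 × 10²) = 0.368204275862…
Multiplication/division keeps the fewest significant figures: 838.8 → 4 s.f., 0.2546 → 4 s.f., 5.8 × 10² → 2 s.f.; limit is 2.
Rounded to 2 significant figures: 0.37.

0.37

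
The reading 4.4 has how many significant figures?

2

4.4: every digit is nonzero and significant.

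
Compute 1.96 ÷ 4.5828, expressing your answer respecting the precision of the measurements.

0.428

1.96 ÷ 4.5828 = 0.42768613075…
Multiplication/division keeps the fewest significant figures: 1.96 → 3 s.f., 4.5828 → 5 s.f.; limit is 3.
Rounded to 3 significant figures: 0.428.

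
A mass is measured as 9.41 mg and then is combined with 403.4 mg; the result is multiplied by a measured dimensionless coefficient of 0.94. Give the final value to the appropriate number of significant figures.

9.41 mg + 403.4 mg = 412.81 mg; the sum is limited to 1 decimal place (4 s.f.).
Carrying full precision, 412.81 × 0.94 = 388.0414 mg; 0.94 has 2 s.f., so the result keeps min(4, 2) = 2 s.f.
Rounded to 2 significant figures: 3.9 × 10^2 mg.

3.9 × 10^2 mg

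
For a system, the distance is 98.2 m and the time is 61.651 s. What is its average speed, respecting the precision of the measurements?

1.59 m/s

average speed = 98.2 m ÷ 61.651 s = 1.59283709915… m/s.
98.2 has 3 significant figures; 61.651 has 5.
Division/multiplication keeps the fewest: 3 significant figures.
Rounded: 1.59 m/s.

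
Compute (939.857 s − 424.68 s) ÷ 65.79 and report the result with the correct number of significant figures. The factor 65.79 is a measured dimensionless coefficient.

939.857 s − 424.68 s = 515.177 s; the difference is limited to 2 decimal places (5 s.f.).
Carrying full precision, 515.177 ÷ 65.79 = 7.83062775498… s; 65.79 has 4 s.f., so the result keeps min(5, 4) = 4 s.f.
Rounded to 4 significant figures: 7.831 s.

7.831 s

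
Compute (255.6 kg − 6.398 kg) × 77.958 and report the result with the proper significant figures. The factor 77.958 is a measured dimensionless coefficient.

1.943 × 10⁴ kg

255.6 kg − 6.398 kg = 249.202 kg; the difference is limited to 1 decimal place (4 s.f.).
Carrying full precision, 249.202 × 77.958 = 19427.289516 kg; 77.958 has 5 s.f., so the result keeps min(4, 5) = 4 s.f.
Rounded to 4 significant figures: 1.943 × 10⁴ kg.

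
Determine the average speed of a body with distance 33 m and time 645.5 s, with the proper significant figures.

average speed = 33 m ÷ 645.5 s = 0.0511231603408… m/s.
33 has 2 significant figures; 645.5 has 4.
Division/multiplication keeps the fewest: 2 significant figures.
Rounded: 0.051 m/s.

0.051 m/s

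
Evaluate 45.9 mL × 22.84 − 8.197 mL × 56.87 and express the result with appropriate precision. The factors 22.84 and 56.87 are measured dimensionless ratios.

45.9 × 22.84 = 1048.356 → 1.05 × 10³ mL (3 s.f., last digit at the 10^1 place).
8.197 × 56.87 = 466.16339 → 4.662 × 10² mL (4 s.f., last digit at the 10^-1 place).
Difference: 582.19261 mL; keep the coarser place, 10^1.
Result: 5.8 × 10² mL.

5.8 × 10² mL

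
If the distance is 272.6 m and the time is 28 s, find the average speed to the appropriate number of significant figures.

average speed = 272.6 m ÷ 28 s = 9.73571428571… m/s.
272.6 has 4 significant figures; 28 has 2.
Division/multiplication keeps the fewest: 2 significant figures.
Rounded: 9.7 m/s.

9.7 m/s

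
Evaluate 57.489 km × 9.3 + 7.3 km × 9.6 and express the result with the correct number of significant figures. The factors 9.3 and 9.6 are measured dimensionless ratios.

57.489 × 9.3 = 534.6477 → 5.3 × 10^2 km (2 s.f., last digit at the 10^1 place).
7.3 × 9.6 = 70.08 → 70. km (2 s.f., last digit at the 10^0 place).
Sum: 604.7277 km; keep the coarser place, 10^1.
Result: 6.0 × 10^2 km.

6.0 × 10^2 km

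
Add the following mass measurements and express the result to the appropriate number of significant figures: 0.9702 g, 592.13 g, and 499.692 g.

0.9702 g + 592.13 g + 499.692 g = 1092.7922 g.
Addition/subtraction keeps the fewest decimal places: 0.9702 → 4 decimal places, 592.13 → 2 decimal places, 499.692 → 3 decimal places; limit is 2.
Rounded to 2 decimal places: 1.09279 × 10³ g.

1.09279 × 10³ g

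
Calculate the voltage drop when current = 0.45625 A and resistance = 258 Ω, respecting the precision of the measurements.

118 V

voltage drop = 0.45625 A × 258 Ω = 117.7125 V.
0.45625 has 5 significant figures; 258 has 3.
Division/multiplication keeps the fewest: 3 significant figures.
Rounded: 118 V.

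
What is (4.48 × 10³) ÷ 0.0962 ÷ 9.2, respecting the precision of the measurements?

5.1 × 10³

(4.48 × 10³) ÷ 0.0962 ÷ 9.2 = 5061.9181054…
Multiplication/division keeps the fewest significant figures: 4.48 × 10³ → 3 s.f., 0.0962 → 3 s.f., 9.2 → 2 s.f.; limit is 2.
Rounded to 2 significant figures: 5.1 × 10³.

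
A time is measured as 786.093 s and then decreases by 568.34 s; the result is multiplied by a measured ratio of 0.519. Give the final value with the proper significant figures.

786.093 s − 568.34 s = 217.753 s; the difference is limited to 2 decimal places (5 s.f.).
Carrying full precision, 217.753 × 0.519 = 113.013807 s; 0.519 has 3 s.f., so the result keeps min(5, 3) = 3 s.f.
Rounded to 3 significant figures: 113 s.

113 s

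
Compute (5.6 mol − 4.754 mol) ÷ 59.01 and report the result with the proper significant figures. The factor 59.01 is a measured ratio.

0.01 mol

5.6 mol − 4.754 mol = 0.846 mol; the difference is limited to 1 decimal place (1 s.f.).
Carrying full precision, 0.846 ÷ 59.01 = 0.0143365531266… mol; 59.01 has 4 s.f., so the result keeps min(1, 4) = 1 s.f.
Rounded to 1 significant figure: 0.01 mol.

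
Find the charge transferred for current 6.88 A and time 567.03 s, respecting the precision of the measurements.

3.90 × 10³ C

charge transferred = 6.88 A × 567.03 s = 3901.1664 C.
6.88 has 3 significant figures; 567.03 has 5.
Division/multiplication keeps the fewest: 3 significant figures.
Rounded: 3.90 × 10³ C.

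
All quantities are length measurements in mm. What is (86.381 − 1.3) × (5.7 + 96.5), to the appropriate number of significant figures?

8.70 × 10^3 mm²

86.381 − 1.3 = 85.081, limited to 1 d.p. → 3 s.f.; 5.7 + 96.5 = 102.2, limited to 1 d.p. → 4 s.f.
Carrying full precision, 85.081 × 102.2 = 8695.2782; keep min(3, 4) = 3 s.f.
Rounded to 3 significant figures: 8.70 × 10^3 mm².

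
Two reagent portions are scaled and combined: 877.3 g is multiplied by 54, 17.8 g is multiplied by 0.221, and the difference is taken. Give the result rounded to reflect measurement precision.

877.3 × 54 = 47374.2 → 4.7 × 10⁴ g (2 s.f., last digit at the 10^3 place).
17.8 × 0.221 = 3.9338 → 3.93 g (3 s.f., last digit at the 10^-2 place).
Difference: 47370.2662 g; keep the coarser place, 10^3.
Result: 4.7 × 10⁴ g.

4.7 × 10⁴ g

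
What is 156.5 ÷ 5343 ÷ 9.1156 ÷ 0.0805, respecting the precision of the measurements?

156.5 ÷ 5343 ÷ 9.1156 ÷ 0.0805 = 0.0399160931646…
Multiplication/division keeps the fewest significant figures: 156.5 → 4 s.f., 5343 → 4 s.f., 9.1156 → 5 s.f., 0.0805 → 3 s.f.; limit is 3.
Rounded to 3 significant figures: 0.0399.

0.0399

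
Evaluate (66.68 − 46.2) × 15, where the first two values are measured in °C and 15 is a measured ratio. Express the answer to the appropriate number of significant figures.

3.1 × 10² °C

66.68 °C − 46.2 °C = 20.48 °C; the difference is limited to 1 decimal place (3 s.f.).
Carrying full precision, 20.48 × 15 = 307.2 °C; 15 has 2 s.f., so the result keeps min(3, 2) = 2 s.f.
Rounded to 2 significant figures: 3.1 × 10² °C.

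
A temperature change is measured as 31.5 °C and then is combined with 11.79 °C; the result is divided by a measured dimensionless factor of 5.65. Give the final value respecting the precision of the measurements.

31.5 °C + 11.79 °C = 43.29 °C; the sum is limited to 1 decimal place (3 s.f.).
Carrying full precision, 43.29 ÷ 5.65 = 7.66194690265… °C; 5.65 has 3 s.f., so the result keeps min(3, 3) = 3 s.f.
Rounded to 3 significant figures: 7.66 °C.

7.66 °C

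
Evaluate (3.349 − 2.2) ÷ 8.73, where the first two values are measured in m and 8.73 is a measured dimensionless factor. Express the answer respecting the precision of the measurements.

3.349 m − 2.2 m = 1.149 m; the difference is limited to 1 decimal place (2 s.f.).
Carrying full precision, 1.149 ÷ 8.73 = 0.131615120275… m; 8.73 has 3 s.f., so the result keeps min(2, 3) = 2 s.f.
Rounded to 2 significant figures: 0.13 m.

0.13 m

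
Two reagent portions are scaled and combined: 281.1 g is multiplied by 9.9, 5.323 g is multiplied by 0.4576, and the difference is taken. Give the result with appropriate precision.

281.1 × 9.9 = 2782.89 → 2.8 × 10³ g (2 s.f., last digit at the 10^2 place).
5.323 × 0.4576 = 2.4358048 → 2.436 g (4 s.f., last digit at the 10^-3 place).
Difference: 2780.4541952 g; keep the coarser place, 10^2.
Result: 2.8 × 10³ g.

2.8 × 10³ g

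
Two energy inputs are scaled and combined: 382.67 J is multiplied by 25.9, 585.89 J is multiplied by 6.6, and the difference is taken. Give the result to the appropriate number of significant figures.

6.0 × 10³ J

382.67 × 25.9 = 9911.153 → 9.91 × 10³ J (3 s.f., last digit at the 10^1 place).
585.89 × 6.6 = 3866.874 → 3.9 × 10³ J (2 s.f., last digit at the 10^2 place).
Difference: 6044.279 J; keep the coarser place, 10^2.
Result: 6.0 × 10³ J.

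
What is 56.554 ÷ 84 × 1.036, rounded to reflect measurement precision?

0.70

56.554 ÷ 84 × 1.036 = 0.697499333333…
Multiplication/division keeps the fewest significant figures: 56.554 → 5 s.f., 84 → 2 s.f., 1.036 → 4 s.f.; limit is 2.
Rounded to 2 significant figures: 0.70.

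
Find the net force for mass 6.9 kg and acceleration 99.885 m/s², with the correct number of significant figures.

net force = 6.9 kg × 99.885 m/s² = 689.2065 N.
6.9 has 2 significant figures; 99.885 has 5.
Division/multiplication keeps the fewest: 2 significant figures.
Rounded: 6.9 × 10² N.

6.9 × 10² N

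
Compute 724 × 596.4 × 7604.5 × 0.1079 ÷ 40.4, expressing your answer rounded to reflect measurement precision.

724 × 596.4 × 7604.5 × 0.1079 ÷ 40.4 = 8769744.58234…
Multiplication/division keeps the fewest significant figures: 724 → 3 s.f., 596.4 → 4 s.f., 7604.5 → 5 s.f., 0.1079 → 4 s.f., 40.4 → 3 s.f.; limit is 3.
Rounded to 3 significant figures: 8.77 × 10⁶.

8.77 × 10⁶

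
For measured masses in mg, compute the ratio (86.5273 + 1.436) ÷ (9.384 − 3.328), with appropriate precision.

86.5273 + 1.436 = 87.9633, limited to 3 d.p. → 5 s.f.; 9.384 − 3.328 = 6.056, limited to 3 d.p. → 4 s.f.
Carrying full precision, 87.9633 ÷ 6.056 = 14.5249834875…; keep min(5, 4) = 4 s.f.
Rounded to 4 significant figures: 14.52.

14.52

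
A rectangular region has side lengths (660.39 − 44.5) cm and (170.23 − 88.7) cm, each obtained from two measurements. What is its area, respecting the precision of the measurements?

660.39 − 44.5 = 615.89, limited to 1 d.p. → 4 s.f.; 170.23 − 88.7 = 81.53, limited to 1 d.p. → 3 s.f.
Carrying full precision, 615.89 × 81.53 = 50213.5117; keep min(4, 3) = 3 s.f.
Rounded to 3 significant figures: 5.02 × 10⁴ cm².

5.02 × 10⁴ cm²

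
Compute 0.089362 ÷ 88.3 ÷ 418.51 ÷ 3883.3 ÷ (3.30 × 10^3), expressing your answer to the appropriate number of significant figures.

1.89 × 10^-13

0.089362 ÷ 88.3 ÷ 418.51 ÷ 3883.3 ÷ (3.30 × 10^3) = 1.88699806257 × 10^-13…
Multiplication/division keeps the fewest significant figures: 0.089362 → 5 s.f., 88.3 → 3 s.f., 418.51 → 5 s.f., 3883.3 → 5 s.f., 3.30 × 10^3 → 3 s.f.; limit is 3.
Rounded to 3 significant figures: 1.89 × 10^-13.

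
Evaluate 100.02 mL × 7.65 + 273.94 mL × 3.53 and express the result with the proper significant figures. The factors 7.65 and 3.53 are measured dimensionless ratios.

1.732 × 10³ mL

100.02 × 7.65 = 765.153 → 765 mL (3 s.f., last digit at the 10^0 place).
273.94 × 3.53 = 967.0082 → 9.67 × 10² mL (3 s.f., last digit at the 10^0 place).
Sum: 1732.1612 mL; keep the coarser place, 10^0.
Result: 1.732 × 10³ mL.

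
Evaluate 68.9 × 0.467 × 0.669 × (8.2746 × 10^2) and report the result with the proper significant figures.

1.78 × 10^4

68.9 × 0.467 × 0.669 × (8.2746 × 10^2) = 17811.8582015…
Multiplication/division keeps the fewest significant figures: 68.9 → 3 s.f., 0.467 → 3 s.f., 0.669 → 3 s.f., 8.2746 × 10^2 → 5 s.f.; limit is 3.
Rounded to 3 significant figures: 1.78 × 10^4.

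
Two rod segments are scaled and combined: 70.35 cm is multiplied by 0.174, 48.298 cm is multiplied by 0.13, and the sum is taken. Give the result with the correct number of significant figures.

18.5 cm

70.35 × 0.174 = 12.2409 → 12.2 cm (3 s.f., last digit at the 10^-1 place).
48.298 × 0.13 = 6.27874 → 6.3 cm (2 s.f., last digit at the 10^-1 place).
Sum: 18.51964 cm; keep the coarser place, 10^-1.
Result: 18.5 cm.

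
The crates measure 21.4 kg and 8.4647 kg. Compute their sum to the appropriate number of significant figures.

29.9 kg

21.4 kg + 8.4647 kg = 29.8647 kg.
Addition/subtraction keeps the fewest decimal places: 21.4 → 1 decimal place, 8.4647 → 4 decimal places; limit is 1.
Rounded to 1 decimal place: 29.9 kg.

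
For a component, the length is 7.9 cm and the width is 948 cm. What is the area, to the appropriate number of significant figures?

area = 7.9 cm × 948 cm = 7489.2 cm².
7.9 has 2 significant figures; 948 has 3.
Division/multiplication keeps the fewest: 2 significant figures.
Rounded: 7.5 × 10^3 cm².

7.5 × 10^3 cm²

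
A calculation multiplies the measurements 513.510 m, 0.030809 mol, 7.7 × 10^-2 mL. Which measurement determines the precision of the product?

513.510 m → 6 s.f.; 0.030809 mol → 5 s.f.; 7.7 × 10^-2 mL → 2 s.f.
The fewest is 2 significant figures, from 7.7 × 10^-2 mL.

7.7 × 10^-2 mL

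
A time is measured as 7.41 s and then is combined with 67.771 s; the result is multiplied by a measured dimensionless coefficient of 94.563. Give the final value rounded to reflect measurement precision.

7109 s

7.41 s + 67.771 s = 75.181 s; the sum is limited to 2 decimal places (4 s.f.).
Carrying full precision, 75.181 × 94.563 = 7109.340903 s; 94.563 has 5 s.f., so the result keeps min(4, 5) = 4 s.f.
Rounded to 4 significant figures: 7109 s.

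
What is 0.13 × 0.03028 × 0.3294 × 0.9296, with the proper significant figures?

0.13 × 0.03028 × 0.3294 × 0.9296 = 0.00120536598874…
Multiplication/division keeps the fewest significant figures: 0.13 → 2 s.f., 0.03028 → 4 s.f., 0.3294 → 4 s.f., 0.9296 → 4 s.f.; limit is 2.
Rounded to 2 significant figures: 0.0012.

0.0012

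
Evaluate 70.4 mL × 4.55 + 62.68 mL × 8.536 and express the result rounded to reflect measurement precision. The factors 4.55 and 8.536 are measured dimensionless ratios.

70.4 × 4.55 = 320.32 → 3.20 × 10² mL (3 s.f., last digit at the 10^0 place).
62.68 × 8.536 = 535.03648 → 535.0 mL (4 s.f., last digit at the 10^-1 place).
Sum: 855.35648 mL; keep the coarser place, 10^0.
Result: 8.55 × 10² mL.

8.55 × 10² mL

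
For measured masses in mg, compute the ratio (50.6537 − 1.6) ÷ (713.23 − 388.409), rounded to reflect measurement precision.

0.151

50.6537 − 1.6 = 49.0537, limited to 1 d.p. → 3 s.f.; 713.23 − 388.409 = 324.821, limited to 2 d.p. → 5 s.f.
Carrying full precision, 49.0537 ÷ 324.821 = 0.151017637406…; keep min(3, 5) = 3 s.f.
Rounded to 3 significant figures: 0.151.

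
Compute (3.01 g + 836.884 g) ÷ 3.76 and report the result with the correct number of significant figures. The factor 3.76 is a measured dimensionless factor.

3.01 g + 836.884 g = 839.894 g; the sum is limited to 2 decimal places (5 s.f.).
Carrying full precision, 839.894 ÷ 3.76 = 223.37606383… g; 3.76 has 3 s.f., so the result keeps min(5, 3) = 3 s.f.
Rounded to 3 significant figures: 223 g.

223 g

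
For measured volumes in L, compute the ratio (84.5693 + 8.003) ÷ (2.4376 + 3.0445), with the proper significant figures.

84.5693 + 8.003 = 92.5723, limited to 3 d.p. → 5 s.f.; 2.4376 + 3.0445 = 5.4821, limited to 4 d.p. → 5 s.f.
Carrying full precision, 92.5723 ÷ 5.4821 = 16.886284453…; keep min(5, 5) = 5 s.f.
Rounded to 5 significant figures: 16.886.

16.886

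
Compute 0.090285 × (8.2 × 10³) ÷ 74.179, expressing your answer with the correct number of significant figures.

10.

0.090285 × (8.2 × 10³) ÷ 74.179 = 9.98041224605…
Multiplication/division keeps the fewest significant figures: 0.090285 → 5 s.f., 8.2 × 10³ → 2 s.f., 74.179 → 5 s.f.; limit is 2.
Rounded to 2 significant figures: 10.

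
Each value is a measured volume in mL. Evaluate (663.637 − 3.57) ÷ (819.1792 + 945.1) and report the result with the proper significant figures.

0.37413

663.637 − 3.57 = 660.067, limited to 2 d.p. → 5 s.f.; 819.1792 + 945.1 = 1764.2792, limited to 1 d.p. → 5 s.f.
Carrying full precision, 660.067 ÷ 1764.2792 = 0.374128425932…; keep min(5, 5) = 5 s.f.
Rounded to 5 significant figures: 0.37413.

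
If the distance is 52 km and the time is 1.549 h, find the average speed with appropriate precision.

average speed = 52 km ÷ 1.549 h = 33.5700451904… km/h.
52 has 2 significant figures; 1.549 has 4.
Division/multiplication keeps the fewest: 2 significant figures.
Rounded: 34 km/h.

34 km/h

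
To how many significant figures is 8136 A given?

8136: every digit is nonzero and significant.

4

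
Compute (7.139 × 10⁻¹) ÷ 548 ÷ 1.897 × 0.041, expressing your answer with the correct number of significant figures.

2.8 × 10⁻⁵

(7.139 × 10⁻¹) ÷ 548 ÷ 1.897 × 0.041 = 0.0000281561551278…
Multiplication/division keeps the fewest significant figures: 7.139 × 10⁻¹ → 4 s.f., 548 → 3 s.f., 1.897 → 4 s.f., 0.041 → 2 s.f.; limit is 2.
Rounded to 2 significant figures: 2.8 × 10⁻⁵.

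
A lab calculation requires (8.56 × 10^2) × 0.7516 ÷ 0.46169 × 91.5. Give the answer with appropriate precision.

(8.56 × 10^2) × 0.7516 ÷ 0.46169 × 91.5 = 127506.158678…
Multiplication/division keeps the fewest significant figures: 8.56 × 10^2 → 3 s.f., 0.7516 → 4 s.f., 0.46169 → 5 s.f., 91.5 → 3 s.f.; limit is 3.
Rounded to 3 significant figures: 1.28 × 10^5.

1.28 × 10^5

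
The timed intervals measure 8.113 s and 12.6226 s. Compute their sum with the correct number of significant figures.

8.113 s + 12.6226 s = 20.7356 s.
Addition/subtraction keeps the fewest decimal places: 8.113 → 3 decimal places, 12.6226 → 4 decimal places; limit is 3.
Rounded to 3 decimal places: 20.736 s.

20.736 s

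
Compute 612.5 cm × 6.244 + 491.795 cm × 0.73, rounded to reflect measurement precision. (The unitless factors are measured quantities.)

612.5 × 6.244 = 3824.45 → 3824 cm (4 s.f., last digit at the 10^0 place).
491.795 × 0.73 = 359.01035 → 3.6 × 10^2 cm (2 s.f., last digit at the 10^1 place).
Sum: 4183.46035 cm; keep the coarser place, 10^1.
Result: 4.18 × 10^3 cm.

4.18 × 10^3 cm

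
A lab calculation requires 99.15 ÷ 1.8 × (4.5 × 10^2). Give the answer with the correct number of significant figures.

2.5 × 10^4

99.15 ÷ 1.8 × (4.5 × 10^2) = 24787.5
Multiplication/division keeps the fewest significant figures: 99.15 → 4 s.f., 1.8 → 2 s.f., 4.5 × 10^2 → 2 s.f.; limit is 2.
Rounded to 2 significant figures: 2.5 × 10^4.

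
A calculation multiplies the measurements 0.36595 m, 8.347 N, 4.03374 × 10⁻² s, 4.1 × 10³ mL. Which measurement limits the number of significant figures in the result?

0.36595 m → 5 s.f.; 8.347 N → 4 s.f.; 4.03374 × 10⁻² s → 6 s.f.; 4.1 × 10³ mL → 2 s.f.
The fewest is 2 significant figures, from 4.1 × 10³ mL.

4.1 × 10³ mL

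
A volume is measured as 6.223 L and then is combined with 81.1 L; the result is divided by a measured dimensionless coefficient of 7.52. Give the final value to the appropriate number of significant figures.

11.6 L

6.223 L + 81.1 L = 87.323 L; the sum is limited to 1 decimal place (3 s.f.).
Carrying full precision, 87.323 ÷ 7.52 = 11.6121010638… L; 7.52 has 3 s.f., so the result keeps min(3, 3) = 3 s.f.
Rounded to 3 significant figures: 11.6 L.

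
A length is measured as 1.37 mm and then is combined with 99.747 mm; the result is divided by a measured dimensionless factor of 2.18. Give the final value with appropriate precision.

46.4 mm

1.37 mm + 99.747 mm = 101.117 mm; the sum is limited to 2 decimal places (5 s.f.).
Carrying full precision, 101.117 ÷ 2.18 = 46.3839449541… mm; 2.18 has 3 s.f., so the result keeps min(5, 3) = 3 s.f.
Rounded to 3 significant figures: 46.4 mm.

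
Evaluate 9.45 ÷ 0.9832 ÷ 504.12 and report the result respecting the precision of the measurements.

9.45 ÷ 0.9832 ÷ 504.12 = 0.0190658429383…
Multiplication/division keeps the fewest significant figures: 9.45 → 3 s.f., 0.9832 → 4 s.f., 504.12 → 5 s.f.; limit is 3.
Rounded to 3 significant figures: 0.0191.

0.0191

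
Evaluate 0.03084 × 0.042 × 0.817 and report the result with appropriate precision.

0.0011

0.03084 × 0.042 × 0.817 = 0.00105824376
Multiplication/division keeps the fewest significant figures: 0.03084 → 4 s.f., 0.042 → 2 s.f., 0.817 → 3 s.f.; limit is 2.
Rounded to 2 significant figures: 0.0011.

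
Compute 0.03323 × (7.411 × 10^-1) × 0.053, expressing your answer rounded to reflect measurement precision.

0.0013

0.03323 × (7.411 × 10^-1) × 0.053 = 0.001305217909
Multiplication/division keeps the fewest significant figures: 0.03323 → 4 s.f., 7.411 × 10^-1 → 4 s.f., 0.053 → 2 s.f.; limit is 2.
Rounded to 2 significant figures: 0.0013.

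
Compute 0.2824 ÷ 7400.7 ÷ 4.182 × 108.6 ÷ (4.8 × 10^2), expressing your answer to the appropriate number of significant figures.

0.2824 ÷ 7400.7 ÷ 4.182 × 108.6 ÷ (4.8 × 10^2) = 0.00000206441236701…
Multiplication/division keeps the fewest significant figures: 0.2824 → 4 s.f., 7400.7 → 5 s.f., 4.182 → 4 s.f., 108.6 → 4 s.f., 4.8 × 10^2 → 2 s.f.; limit is 2.
Rounded to 2 significant figures: 2.1 × 10^-6.

2.1 × 10^-6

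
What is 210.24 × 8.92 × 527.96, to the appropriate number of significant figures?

210.24 × 8.92 × 527.96 = 990104.928768
Multiplication/division keeps the fewest significant figures: 210.24 → 5 s.f., 8.92 → 3 s.f., 527.96 → 5 s.f.; limit is 3.
Rounded to 3 significant figures: 9.90 × 10⁵.

9.90 × 10⁵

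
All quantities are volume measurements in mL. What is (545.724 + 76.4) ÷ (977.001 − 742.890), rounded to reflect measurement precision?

545.724 + 76.4 = 622.124, limited to 1 d.p. → 4 s.f.; 977.001 − 742.890 = 234.111, limited to 3 d.p. → 6 s.f.
Carrying full precision, 622.124 ÷ 234.111 = 2.65738901632…; keep min(4, 6) = 4 s.f.
Rounded to 4 significant figures: 2.657.

2.657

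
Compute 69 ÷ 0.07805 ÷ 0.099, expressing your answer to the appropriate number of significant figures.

8.9 × 10³

69 ÷ 0.07805 ÷ 0.099 = 8929.78471454…
Multiplication/division keeps the fewest significant figures: 69 → 2 s.f., 0.07805 → 4 s.f., 0.099 → 2 s.f.; limit is 2.
Rounded to 2 significant figures: 8.9 × 10³.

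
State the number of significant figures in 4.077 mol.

4.077: zeros between nonzero digits are significant.

4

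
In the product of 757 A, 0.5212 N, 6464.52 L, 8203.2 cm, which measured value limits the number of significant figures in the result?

757 A

757 A → 3 s.f.; 0.5212 N → 4 s.f.; 6464.52 L → 6 s.f.; 8203.2 cm → 5 s.f.
The fewest is 3 significant figures, from 757 A.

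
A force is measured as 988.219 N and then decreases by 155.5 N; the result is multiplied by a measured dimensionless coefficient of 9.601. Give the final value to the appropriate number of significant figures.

7995 N

988.219 N − 155.5 N = 832.719 N; the difference is limited to 1 decimal place (4 s.f.).
Carrying full precision, 832.719 × 9.601 = 7994.935119 N; 9.601 has 4 s.f., so the result keeps min(4, 4) = 4 s.f.
Rounded to 4 significant figures: 7995 N.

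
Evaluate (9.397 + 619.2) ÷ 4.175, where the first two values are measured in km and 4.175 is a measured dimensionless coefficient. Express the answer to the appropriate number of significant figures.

150.6 km

9.397 km + 619.2 km = 628.597 km; the sum is limited to 1 decimal place (4 s.f.).
Carrying full precision, 628.597 ÷ 4.175 = 150.562155689… km; 4.175 has 4 s.f., so the result keeps min(4, 4) = 4 s.f.
Rounded to 4 significant figures: 150.6 km.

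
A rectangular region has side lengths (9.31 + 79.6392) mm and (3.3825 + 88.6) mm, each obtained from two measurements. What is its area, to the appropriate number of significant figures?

8.18 × 10^3 mm²

9.31 + 79.6392 = 88.9492, limited to 2 d.p. → 4 s.f.; 3.3825 + 88.6 = 91.9825, limited to 1 d.p. → 3 s.f.
Carrying full precision, 88.9492 × 91.9825 = 8181.769789; keep min(4, 3) = 3 s.f.
Rounded to 3 significant figures: 8.18 × 10^3 mm².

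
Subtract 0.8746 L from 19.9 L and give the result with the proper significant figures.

19.9 L − 0.8746 L = 19.0254 L.
Addition/subtraction keeps the fewest decimal places: 19.9 → 1 decimal place, 0.8746 → 4 decimal places; limit is 1.
Rounded to 1 decimal place: 19.0 L.

19.0 L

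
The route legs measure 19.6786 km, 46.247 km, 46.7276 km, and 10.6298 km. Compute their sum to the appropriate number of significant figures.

123.283 km

19.6786 km + 46.247 km + 46.7276 km + 10.6298 km = 123.2830 km.
Addition/subtraction keeps the fewest decimal places: 19.6786 → 4 decimal places, 46.247 → 3 decimal places, 46.7276 → 4 decimal places, 10.6298 → 4 decimal places; limit is 3.
Rounded to 3 decimal places: 123.283 km.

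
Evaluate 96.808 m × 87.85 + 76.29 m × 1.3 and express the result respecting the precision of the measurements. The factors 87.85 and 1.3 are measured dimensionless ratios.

8.604 × 10^3 m

96.808 × 87.85 = 8504.5828 → 8505 m (4 s.f., last digit at the 10^0 place).
76.29 × 1.3 = 99.177 → 99 m (2 s.f., last digit at the 10^0 place).
Sum: 8603.7598 m; keep the coarser place, 10^0.
Result: 8.604 × 10^3 m.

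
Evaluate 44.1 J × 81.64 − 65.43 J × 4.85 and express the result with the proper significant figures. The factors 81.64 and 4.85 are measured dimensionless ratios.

3.28 × 10^3 J

44.1 × 81.64 = 3600.324 → 3.60 × 10^3 J (3 s.f., last digit at the 10^1 place).
65.43 × 4.85 = 317.3355 → 317 J (3 s.f., last digit at the 10^0 place).
Difference: 3282.9885 J; keep the coarser place, 10^1.
Result: 3.28 × 10^3 J.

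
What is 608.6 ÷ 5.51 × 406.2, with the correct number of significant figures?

608.6 ÷ 5.51 × 406.2 = 44866.3012704…
Multiplication/division keeps the fewest significant figures: 608.6 → 4 s.f., 5.51 → 3 s.f., 406.2 → 4 s.f.; limit is 3.
Rounded to 3 significant figures: 4.49 × 10⁴.

4.49 × 10⁴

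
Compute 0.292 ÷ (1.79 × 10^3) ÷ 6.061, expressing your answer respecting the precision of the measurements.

0.292 ÷ (1.79 × 10^3) ÷ 6.061 = 0.000026914451678…
Multiplication/division keeps the fewest significant figures: 0.292 → 3 s.f., 1.79 × 10^3 → 3 s.f., 6.061 → 4 s.f.; limit is 3.
Rounded to 3 significant figures: 2.69 × 10^-5.

2.69 × 10^-5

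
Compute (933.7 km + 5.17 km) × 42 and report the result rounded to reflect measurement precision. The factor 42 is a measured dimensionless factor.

3.9 × 10⁴ km

933.7 km + 5.17 km = 938.87 km; the sum is limited to 1 decimal place (4 s.f.).
Carrying full precision, 938.87 × 42 = 39432.54 km; 42 has 2 s.f., so the result keeps min(4, 2) = 2 s.f.
Rounded to 2 significant figures: 3.9 × 10⁴ km.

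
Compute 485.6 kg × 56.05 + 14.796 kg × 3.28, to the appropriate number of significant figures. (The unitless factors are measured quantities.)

2.727 × 10^4 kg

485.6 × 56.05 = 27217.88 → 2.722 × 10^4 kg (4 s.f., last digit at the 10^1 place).
14.796 × 3.28 = 48.53088 → 48.5 kg (3 s.f., last digit at the 10^-1 place).
Sum: 27266.41088 kg; keep the coarser place, 10^1.
Result: 2.727 × 10^4 kg.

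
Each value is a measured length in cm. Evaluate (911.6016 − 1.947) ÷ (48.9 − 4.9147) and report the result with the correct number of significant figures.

911.6016 − 1.947 = 909.6546, limited to 3 d.p. → 6 s.f.; 48.9 − 4.9147 = 43.9853, limited to 1 d.p. → 3 s.f.
Carrying full precision, 909.6546 ÷ 43.9853 = 20.680877475…; keep min(6, 3) = 3 s.f.
Rounded to 3 significant figures: 20.7.

20.7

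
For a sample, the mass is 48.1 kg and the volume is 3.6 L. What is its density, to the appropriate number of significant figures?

density = 48.1 kg ÷ 3.6 L = 13.3611111111… kg/L.
48.1 has 3 significant figures; 3.6 has 2.
Division/multiplication keeps the fewest: 2 significant figures.
Rounded: 13 kg/L.

13 kg/L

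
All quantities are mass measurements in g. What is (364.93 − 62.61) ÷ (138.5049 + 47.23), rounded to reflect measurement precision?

364.93 − 62.61 = 302.32, limited to 2 d.p. → 5 s.f.; 138.5049 + 47.23 = 185.7349, limited to 2 d.p. → 5 s.f.
Carrying full precision, 302.32 ÷ 185.7349 = 1.62769624879…; keep min(5, 5) = 5 s.f.
Rounded to 5 significant figures: 1.6277.

1.6277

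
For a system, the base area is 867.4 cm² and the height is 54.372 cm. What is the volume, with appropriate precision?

volume = 867.4 cm² × 54.372 cm = 47162.2728 cm³.
867.4 has 4 significant figures; 54.372 has 5.
Division/multiplication keeps the fewest: 4 significant figures.
Rounded: 4.716 × 10⁴ cm³.

4.716 × 10⁴ cm³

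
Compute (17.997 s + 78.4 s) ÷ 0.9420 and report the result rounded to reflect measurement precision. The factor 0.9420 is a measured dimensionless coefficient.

17.997 s + 78.4 s = 96.397 s; the sum is limited to 1 decimal place (3 s.f.).
Carrying full precision, 96.397 ÷ 0.9420 = 102.332271762… s; 0.9420 has 4 s.f., so the result keeps min(3, 4) = 3 s.f.
Rounded to 3 significant figures: 1.02 × 10² s.

1.02 × 10² s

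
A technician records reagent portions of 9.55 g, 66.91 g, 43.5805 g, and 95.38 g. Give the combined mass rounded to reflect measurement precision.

9.55 g + 66.91 g + 43.5805 g + 95.38 g = 215.4205 g.
Addition/subtraction keeps the fewest decimal places: 9.55 → 2 decimal places, 66.91 → 2 decimal places, 43.5805 → 4 decimal places, 95.38 → 2 decimal places; limit is 2.
Rounded to 2 decimal places: 215.42 g.

215.42 g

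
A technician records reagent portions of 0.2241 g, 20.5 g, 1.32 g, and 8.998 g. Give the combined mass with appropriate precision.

0.2241 g + 20.5 g + 1.32 g + 8.998 g = 31.0421 g.
Addition/subtraction keeps the fewest decimal places: 0.2241 → 4 decimal places, 20.5 → 1 decimal place, 1.32 → 2 decimal places, 8.998 → 3 decimal places; limit is 1.
Rounded to 1 decimal place: 31.0 g.

31.0 g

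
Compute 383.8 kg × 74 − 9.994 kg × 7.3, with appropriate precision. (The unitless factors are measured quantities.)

2.8 × 10^4 kg

383.8 × 74 = 28401.2 → 2.8 × 10^4 kg (2 s.f., last digit at the 10^3 place).
9.994 × 7.3 = 72.9562 → 73 kg (2 s.f., last digit at the 10^0 place).
Difference: 28328.2438 kg; keep the coarser place, 10^3.
Result: 2.8 × 10^4 kg.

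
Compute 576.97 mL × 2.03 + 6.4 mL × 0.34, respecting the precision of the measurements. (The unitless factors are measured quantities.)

1.17 × 10^3 mL

576.97 × 2.03 = 1171.2491 → 1.17 × 10^3 mL (3 s.f., last digit at the 10^1 place).
6.4 × 0.34 = 2.176 → 2.2 mL (2 s.f., last digit at the 10^-1 place).
Sum: 1173.4251 mL; keep the coarser place, 10^1.
Result: 1.17 × 10^3 mL.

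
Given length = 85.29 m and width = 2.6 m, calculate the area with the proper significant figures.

2.2 × 10^2 m²

area = 85.29 m × 2.6 m = 221.754 m².
85.29 has 4 significant figures; 2.6 has 2.
Division/multiplication keeps the fewest: 2 significant figures.
Rounded: 2.2 × 10^2 m².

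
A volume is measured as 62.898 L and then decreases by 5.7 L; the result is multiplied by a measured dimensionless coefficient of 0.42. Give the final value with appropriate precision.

62.898 L − 5.7 L = 57.198 L; the difference is limited to 1 decimal place (3 s.f.).
Carrying full precision, 57.198 × 0.42 = 24.02316 L; 0.42 has 2 s.f., so the result keeps min(3, 2) = 2 s.f.
Rounded to 2 significant figures: 24 L.

24 L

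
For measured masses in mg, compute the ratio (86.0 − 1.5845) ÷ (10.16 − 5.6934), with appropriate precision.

86.0 − 1.5845 = 84.4155, limited to 1 d.p. → 3 s.f.; 10.16 − 5.6934 = 4.4666, limited to 2 d.p. → 3 s.f.
Carrying full precision, 84.4155 ÷ 4.4666 = 18.899274616…; keep min(3, 3) = 3 s.f.
Rounded to 3 significant figures: 18.9.

18.9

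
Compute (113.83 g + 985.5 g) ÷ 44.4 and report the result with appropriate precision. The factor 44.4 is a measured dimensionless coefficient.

24.8 g

113.83 g + 985.5 g = 1099.33 g; the sum is limited to 1 decimal place (5 s.f.).
Carrying full precision, 1099.33 ÷ 44.4 = 24.7596846847… g; 44.4 has 3 s.f., so the result keeps min(5, 3) = 3 s.f.
Rounded to 3 significant figures: 24.8 g.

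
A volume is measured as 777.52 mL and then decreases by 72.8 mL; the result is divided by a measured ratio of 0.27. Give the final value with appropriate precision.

777.52 mL − 72.8 mL = 704.72 mL; the difference is limited to 1 decimal place (4 s.f.).
Carrying full precision, 704.72 ÷ 0.27 = 2610.07407407… mL; 0.27 has 2 s.f., so the result keeps min(4, 2) = 2 s.f.
Rounded to 2 significant figures: 2.6 × 10³ mL.

2.6 × 10³ mL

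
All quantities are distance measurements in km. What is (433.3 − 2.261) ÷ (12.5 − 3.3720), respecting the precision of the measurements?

47

433.3 − 2.261 = 431.039, limited to 1 d.p. → 4 s.f.; 12.5 − 3.3720 = 9.1280, limited to 1 d.p. → 2 s.f.
Carrying full precision, 431.039 ÷ 9.1280 = 47.2216257669…; keep min(4, 2) = 2 s.f.
Rounded to 2 significant figures: 47.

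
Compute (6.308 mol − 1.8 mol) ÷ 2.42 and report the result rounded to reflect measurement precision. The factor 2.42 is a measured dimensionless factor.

6.308 mol − 1.8 mol = 4.508 mol; the difference is limited to 1 decimal place (2 s.f.).
Carrying full precision, 4.508 ÷ 2.42 = 1.86280991736… mol; 2.42 has 3 s.f., so the result keeps min(2, 3) = 2 s.f.
Rounded to 2 significant figures: 1.9 mol.

1.9 mol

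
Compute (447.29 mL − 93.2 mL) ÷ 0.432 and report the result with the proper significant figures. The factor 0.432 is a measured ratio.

447.29 mL − 93.2 mL = 354.09 mL; the difference is limited to 1 decimal place (4 s.f.).
Carrying full precision, 354.09 ÷ 0.432 = 819.652777778… mL; 0.432 has 3 s.f., so the result keeps min(4, 3) = 3 s.f.
Rounded to 3 significant figures: 8.20 × 10² mL.

8.20 × 10² mL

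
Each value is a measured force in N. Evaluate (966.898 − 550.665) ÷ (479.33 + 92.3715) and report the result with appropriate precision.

966.898 − 550.665 = 416.233, limited to 3 d.p. → 6 s.f.; 479.33 + 92.3715 = 571.7015, limited to 2 d.p. → 5 s.f.
Carrying full precision, 416.233 ÷ 571.7015 = 0.728060010338…; keep min(6, 5) = 5 s.f.
Rounded to 5 significant figures: 0.72806.

0.72806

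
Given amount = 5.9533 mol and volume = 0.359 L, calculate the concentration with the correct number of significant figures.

concentration = 5.9533 mol ÷ 0.359 L = 16.5830083565… mol/L.
5.9533 has 5 significant figures; 0.359 has 3.
Division/multiplication keeps the fewest: 3 significant figures.
Rounded: 16.6 mol/L.

16.6 mol/L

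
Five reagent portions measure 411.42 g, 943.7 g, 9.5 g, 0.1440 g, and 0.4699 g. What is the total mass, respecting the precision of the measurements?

1365.2 g

411.42 g + 943.7 g + 9.5 g + 0.1440 g + 0.4699 g = 1365.2339 g.
Addition/subtraction keeps the fewest decimal places: 411.42 → 2 decimal places, 943.7 → 1 decimal place, 9.5 → 1 decimal place, 0.1440 → 4 decimal places, 0.4699 → 4 decimal places; limit is 1.
Rounded to 1 decimal place: 1365.2 g.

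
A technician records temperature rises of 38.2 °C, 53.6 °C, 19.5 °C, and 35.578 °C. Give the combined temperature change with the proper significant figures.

146.9 °C

38.2 °C + 53.6 °C + 19.5 °C + 35.578 °C = 146.878 °C.
Addition/subtraction keeps the fewest decimal places: 38.2 → 1 decimal place, 53.6 → 1 decimal place, 19.5 → 1 decimal place, 35.578 → 3 decimal places; limit is 1.
Rounded to 1 decimal place: 146.9 °C.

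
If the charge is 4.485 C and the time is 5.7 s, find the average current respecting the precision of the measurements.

average current = 4.485 C ÷ 5.7 s = 0.786842105263… A.
4.485 has 4 significant figures; 5.7 has 2.
Division/multiplication keeps the fewest: 2 significant figures.
Rounded: 0.79 A.

0.79 A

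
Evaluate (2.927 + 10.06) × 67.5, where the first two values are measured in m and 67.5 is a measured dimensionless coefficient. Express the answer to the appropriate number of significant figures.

877 m

2.927 m + 10.06 m = 12.987 m; the sum is limited to 2 decimal places (4 s.f.).
Carrying full precision, 12.987 × 67.5 = 876.6225 m; 67.5 has 3 s.f., so the result keeps min(4, 3) = 3 s.f.
Rounded to 3 significant figures: 877 m.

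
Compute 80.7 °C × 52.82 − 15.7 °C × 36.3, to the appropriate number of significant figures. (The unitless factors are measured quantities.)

3.69 × 10³ °C

80.7 × 52.82 = 4262.574 → 4.26 × 10³ °C (3 s.f., last digit at the 10^1 place).
15.7 × 36.3 = 569.91 → 5.70 × 10² °C (3 s.f., last digit at the 10^0 place).
Difference: 3692.664 °C; keep the coarser place, 10^1.
Result: 3.69 × 10³ °C.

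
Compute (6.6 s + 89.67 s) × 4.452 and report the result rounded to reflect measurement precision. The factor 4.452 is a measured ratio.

429 s

6.6 s + 89.67 s = 96.27 s; the sum is limited to 1 decimal place (3 s.f.).
Carrying full precision, 96.27 × 4.452 = 428.59404 s; 4.452 has 4 s.f., so the result keeps min(3, 4) = 3 s.f.
Rounded to 3 significant figures: 429 s.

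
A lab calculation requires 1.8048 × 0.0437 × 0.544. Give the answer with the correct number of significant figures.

1.8048 × 0.0437 × 0.544 = 0.04290514944
Multiplication/division keeps the fewest significant figures: 1.8048 → 5 s.f., 0.0437 → 3 s.f., 0.544 → 3 s.f.; limit is 3.
Rounded to 3 significant figures: 0.0429.

0.0429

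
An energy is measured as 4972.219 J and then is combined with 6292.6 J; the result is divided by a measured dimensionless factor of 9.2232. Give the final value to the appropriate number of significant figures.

1221.4 J

4972.219 J + 6292.6 J = 11264.819 J; the sum is limited to 1 decimal place (6 s.f.).
Carrying full precision, 11264.819 ÷ 9.2232 = 1221.35690433… J; 9.2232 has 5 s.f., so the result keeps min(6, 5) = 5 s.f.
Rounded to 5 significant figures: 1221.4 J.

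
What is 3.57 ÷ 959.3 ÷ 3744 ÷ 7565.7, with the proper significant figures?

3.57 ÷ 959.3 ÷ 3744 ÷ 7565.7 = 1.31379866189 × 10^-10…
Multiplication/division keeps the fewest significant figures: 3.57 → 3 s.f., 959.3 → 4 s.f., 3744 → 4 s.f., 7565.7 → 5 s.f.; limit is 3.
Rounded to 3 significant figures: 1.31 × 10^-10.

1.31 × 10^-10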